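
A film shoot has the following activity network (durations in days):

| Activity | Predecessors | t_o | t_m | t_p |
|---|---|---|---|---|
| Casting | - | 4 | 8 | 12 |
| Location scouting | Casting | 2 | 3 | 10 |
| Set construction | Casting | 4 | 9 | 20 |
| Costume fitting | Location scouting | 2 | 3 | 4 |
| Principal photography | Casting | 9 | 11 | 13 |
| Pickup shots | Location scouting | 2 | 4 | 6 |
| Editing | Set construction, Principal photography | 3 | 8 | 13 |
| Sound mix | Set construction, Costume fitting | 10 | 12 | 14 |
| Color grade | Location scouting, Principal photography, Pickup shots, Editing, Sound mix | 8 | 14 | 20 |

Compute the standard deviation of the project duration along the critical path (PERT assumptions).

te_Casting = (4 + 4·8 + 12)/6 = 48/6 = 8; σ²_Casting = ((12−4)/6)² = 1.778
te_Location scouting = (2 + 4·3 + 10)/6 = 24/6 = 4; σ²_Location scouting = ((10−2)/6)² = 1.778
te_Set construction = (4 + 4·9 + 20)/6 = 60/6 = 10; σ²_Set construction = ((20−4)/6)² = 7.111
te_Costume fitting = (2 + 4·3 + 4)/6 = 18/6 = 3; σ²_Costume fitting = ((4−2)/6)² = 0.111
te_Principal photography = (9 + 4·11 + 13)/6 = 66/6 = 11; σ²_Principal photography = ((13−9)/6)² = 0.444
te_Pickup shots = (2 + 4·4 + 6)/6 = 24/6 = 4; σ²_Pickup shots = ((6−2)/6)² = 0.444
te_Editing = (3 + 4·8 + 13)/6 = 48/6 = 8; σ²_Editing = ((13−3)/6)² = 2.778
te_Sound mix = (10 + 4·12 + 14)/6 = 72/6 = 12; σ²_Sound mix = ((14−10)/6)² = 0.444
te_Color grade = (8 + 4·14 + 20)/6 = 84/6 = 14; σ²_Color grade = ((20−8)/6)² = 4.000

Forward pass:
ES_Casting = 0; EF_Casting = 8
ES_Location scouting = 8; EF_Location scouting = 8+4 = 12
ES_Set construction = 8; EF_Set construction = 8+10 = 18
ES_Costume fitting = 12; EF_Costume fitting = 12+3 = 15
ES_Principal photography = 8; EF_Principal photography = 8+11 = 19
ES_Pickup shots = 12; EF_Pickup shots = 12+4 = 16
ES_Editing = max(EF_Set construction=18, EF_Principal photography=19) = 19; EF_Editing = 19+8 = 27
ES_Sound mix = max(EF_Set construction=18, EF_Costume fitting=15) = 18; EF_Sound mix = 18+12 = 30
ES_Color grade = max(EF_Location scouting=12, EF_Principal photography=19, EF_Pickup shots=16, EF_Editing=27, EF_Sound mix=30) = 30; EF_Color grade = 30+14 = 44
Expected project duration μ = 44 days. Critical path: Casting → Set construction → Sound mix → Color grade.

Variance along critical path = 1.778 + 7.111 + 0.444 + 4.000 = 13.333
σ = √13.333 = 3.651 days

3.65 days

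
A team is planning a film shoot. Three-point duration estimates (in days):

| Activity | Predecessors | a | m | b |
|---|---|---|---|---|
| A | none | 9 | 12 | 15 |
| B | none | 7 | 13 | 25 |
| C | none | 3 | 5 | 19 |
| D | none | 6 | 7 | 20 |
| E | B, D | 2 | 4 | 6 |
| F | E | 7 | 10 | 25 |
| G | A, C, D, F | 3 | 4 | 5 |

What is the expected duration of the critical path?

34 days

te_A = (9 + 4·12 + 15)/6 = 72/6 = 12
te_B = (7 + 4·13 + 25)/6 = 84/6 = 14
te_C = (3 + 4·5 + 19)/6 = 42/6 = 7
te_D = (6 + 4·7 + 20)/6 = 54/6 = 9
te_E = (2 + 4·4 + 6)/6 = 24/6 = 4
te_F = (7 + 4·10 + 25)/6 = 72/6 = 12
te_G = (3 + 4·4 + 5)/6 = 24/6 = 4

Forward pass:
ES_A = 0; EF_A = 12
ES_B = 0; EF_B = 14
ES_C = 0; EF_C = 7
ES_D = 0; EF_D = 9
ES_E = max(EF_B=14, EF_D=9) = 14; EF_E = 14+4 = 18
ES_F = 18; EF_F = 18+12 = 30
ES_G = max(EF_A=12, EF_C=7, EF_D=9, EF_F=30) = 30; EF_G = 30+4 = 34
Expected project duration μ = 34 days. Critical path: B → E → F → G.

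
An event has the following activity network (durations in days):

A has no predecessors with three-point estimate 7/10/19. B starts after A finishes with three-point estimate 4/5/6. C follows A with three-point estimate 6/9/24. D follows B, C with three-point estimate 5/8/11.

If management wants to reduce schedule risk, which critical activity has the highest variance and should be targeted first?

C

te_A = (7 + 4·10 + 19)/6 = 66/6 = 11; σ²_A = ((19−7)/6)² = 4.000
te_B = (4 + 4·5 + 6)/6 = 30/6 = 5; σ²_B = ((6−4)/6)² = 0.111
te_C = (6 + 4·9 + 24)/6 = 66/6 = 11; σ²_C = ((24−6)/6)² = 9.000
te_D = (5 + 4·8 + 11)/6 = 48/6 = 8; σ²_D = ((11−5)/6)² = 1.000

Forward pass:
ES_A = 0; EF_A = 11
ES_B = 11; EF_B = 11+5 = 16
ES_C = 11; EF_C = 11+11 = 22
ES_D = max(EF_B=16, EF_C=22) = 22; EF_D = 22+8 = 30
Expected project duration μ = 30 days. Critical path: A → C → D.

Variances on critical path: σ²_A=4.000, σ²_C=9.000, σ²_D=1.000.
Largest is σ²_C = 9.000.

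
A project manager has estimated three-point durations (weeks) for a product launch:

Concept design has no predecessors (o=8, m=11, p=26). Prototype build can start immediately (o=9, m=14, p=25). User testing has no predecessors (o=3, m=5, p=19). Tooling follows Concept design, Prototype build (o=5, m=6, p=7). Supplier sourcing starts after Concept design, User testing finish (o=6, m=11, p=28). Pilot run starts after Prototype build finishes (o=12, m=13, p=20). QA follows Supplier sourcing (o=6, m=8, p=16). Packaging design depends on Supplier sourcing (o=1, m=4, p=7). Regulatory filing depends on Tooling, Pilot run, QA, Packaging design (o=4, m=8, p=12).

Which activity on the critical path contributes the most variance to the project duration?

te_Concept design = (8 + 4·11 + 26)/6 = 78/6 = 13; σ²_Concept design = ((26−8)/6)² = 9.000
te_Prototype build = (9 + 4·14 + 25)/6 = 90/6 = 15; σ²_Prototype build = ((25−9)/6)² = 7.111
te_User testing = (3 + 4·5 + 19)/6 = 42/6 = 7; σ²_User testing = ((19−3)/6)² = 7.111
te_Tooling = (5 + 4·6 + 7)/6 = 36/6 = 6; σ²_Tooling = ((7−5)/6)² = 0.111
te_Supplier sourcing = (6 + 4·11 + 28)/6 = 78/6 = 13; σ²_Supplier sourcing = ((28−6)/6)² = 13.444
te_Pilot run = (12 + 4·13 + 20)/6 = 84/6 = 14; σ²_Pilot run = ((20−12)/6)² = 1.778
te_QA = (6 + 4·8 + 16)/6 = 54/6 = 9; σ²_QA = ((16−6)/6)² = 2.778
te_Packaging design = (1 + 4·4 + 7)/6 = 24/6 = 4; σ²_Packaging design = ((7−1)/6)² = 1.000
te_Regulatory filing = (4 + 4·8 + 12)/6 = 48/6 = 8; σ²_Regulatory filing = ((12−4)/6)² = 1.778

Forward pass:
ES_Concept design = 0; EF_Concept design = 13
ES_Prototype build = 0; EF_Prototype build = 15
ES_User testing = 0; EF_User testing = 7
ES_Tooling = max(EF_Concept design=13, EF_Prototype build=15) = 15; EF_Tooling = 15+6 = 21
ES_Supplier sourcing = max(EF_Concept design=13, EF_User testing=7) = 13; EF_Supplier sourcing = 13+13 = 26
ES_Pilot run = 15; EF_Pilot run = 15+14 = 29
ES_QA = 26; EF_QA = 26+9 = 35
ES_Packaging design = 26; EF_Packaging design = 26+4 = 30
ES_Regulatory filing = max(EF_Tooling=21, EF_Pilot run=29, EF_QA=35, EF_Packaging design=30) = 35; EF_Regulatory filing = 35+8 = 43
Expected project duration μ = 43 weeks. Critical path: Concept design → Supplier sourcing → QA → Regulatory filing.

Variances on critical path: σ²_Concept design=9.000, σ²_Supplier sourcing=13.444, σ²_QA=2.778, σ²_Regulatory filing=1.778.
Largest is σ²_Supplier sourcing = 13.444.

Supplier sourcing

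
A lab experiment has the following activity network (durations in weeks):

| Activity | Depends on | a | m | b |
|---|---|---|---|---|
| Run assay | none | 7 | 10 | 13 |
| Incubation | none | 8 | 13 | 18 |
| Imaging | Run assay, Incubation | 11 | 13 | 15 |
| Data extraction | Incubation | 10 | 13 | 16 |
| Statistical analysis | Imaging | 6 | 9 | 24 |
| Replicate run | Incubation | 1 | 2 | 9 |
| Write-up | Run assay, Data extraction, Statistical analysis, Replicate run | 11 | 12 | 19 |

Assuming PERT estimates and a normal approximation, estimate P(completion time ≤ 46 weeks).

te_Run assay = (7 + 4·10 + 13)/6 = 60/6 = 10; σ²_Run assay = ((13−7)/6)² = 1.000
te_Incubation = (8 + 4·13 + 18)/6 = 78/6 = 13; σ²_Incubation = ((18−8)/6)² = 2.778
te_Imaging = (11 + 4·13 + 15)/6 = 78/6 = 13; σ²_Imaging = ((15−11)/6)² = 0.444
te_Data extraction = (10 + 4·13 + 16)/6 = 78/6 = 13; σ²_Data extraction = ((16−10)/6)² = 1.000
te_Statistical analysis = (6 + 4·9 + 24)/6 = 66/6 = 11; σ²_Statistical analysis = ((24−6)/6)² = 9.000
te_Replicate run = (1 + 4·2 + 9)/6 = 18/6 = 3; σ²_Replicate run = ((9−1)/6)² = 1.778
te_Write-up = (11 + 4·12 + 19)/6 = 78/6 = 13; σ²_Write-up = ((19−11)/6)² = 1.778

Forward pass:
ES_Run assay = 0; EF_Run assay = 10
ES_Incubation = 0; EF_Incubation = 13
ES_Imaging = max(EF_Run assay=10, EF_Incubation=13) = 13; EF_Imaging = 13+13 = 26
ES_Data extraction = 13; EF_Data extraction = 13+13 = 26
ES_Statistical analysis = 26; EF_Statistical analysis = 26+11 = 37
ES_Replicate run = 13; EF_Replicate run = 13+3 = 16
ES_Write-up = max(EF_Run assay=10, EF_Data extraction=26, EF_Statistical analysis=37, EF_Replicate run=16) = 37; EF_Write-up = 37+13 = 50
Expected project duration μ = 50 weeks. Critical path: Incubation → Imaging → Statistical analysis → Write-up.

Variance along critical path = 2.778 + 0.444 + 9.000 + 1.778 = 14.000; σ = √14.000 = 3.742 weeks.
Z = (46 − 50) / 3.742 = -1.069
P(T ≤ 46) = Φ(-1.069) ≈ 0.143

0.143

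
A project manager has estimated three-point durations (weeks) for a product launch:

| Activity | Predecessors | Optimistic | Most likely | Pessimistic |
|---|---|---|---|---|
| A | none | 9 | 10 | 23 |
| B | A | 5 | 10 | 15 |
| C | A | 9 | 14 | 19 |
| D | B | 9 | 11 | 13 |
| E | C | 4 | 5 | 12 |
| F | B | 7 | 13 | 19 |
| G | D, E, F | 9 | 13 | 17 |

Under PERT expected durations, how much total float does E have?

te_A = (9 + 4·10 + 23)/6 = 72/6 = 12
te_B = (5 + 4·10 + 15)/6 = 60/6 = 10
te_C = (9 + 4·14 + 19)/6 = 84/6 = 14
te_D = (9 + 4·11 + 13)/6 = 66/6 = 11
te_E = (4 + 4·5 + 12)/6 = 36/6 = 6
te_F = (7 + 4·13 + 19)/6 = 78/6 = 13
te_G = (9 + 4·13 + 17)/6 = 78/6 = 13

Forward pass:
ES_A = 0; EF_A = 12
ES_B = 12; EF_B = 12+10 = 22
ES_C = 12; EF_C = 12+14 = 26
ES_D = 22; EF_D = 22+11 = 33
ES_E = 26; EF_E = 26+6 = 32
ES_F = 22; EF_F = 22+13 = 35
ES_G = max(EF_D=33, EF_E=32, EF_F=35) = 35; EF_G = 35+13 = 48
Expected project duration μ = 48 weeks. Critical path: A → B → F → G.

Backward pass:
LF_G = 48; LS_G = 48−13 = 35
LF_F = LS_G = 35; LS_F = 35−13 = 22
LF_E = LS_G = 35; LS_E = 35−6 = 29
LF_D = LS_G = 35; LS_D = 35−11 = 24
LF_C = LS_E = 29; LS_C = 29−14 = 15
LF_B = min(LS_D=24, LS_F=22) = 22; LS_B = 22−10 = 12
LF_A = min(LS_B=12, LS_C=15) = 12; LS_A = 12−12 = 0
Slack_E = LS_E − ES_E = 29 − 26 = 3

3 weeks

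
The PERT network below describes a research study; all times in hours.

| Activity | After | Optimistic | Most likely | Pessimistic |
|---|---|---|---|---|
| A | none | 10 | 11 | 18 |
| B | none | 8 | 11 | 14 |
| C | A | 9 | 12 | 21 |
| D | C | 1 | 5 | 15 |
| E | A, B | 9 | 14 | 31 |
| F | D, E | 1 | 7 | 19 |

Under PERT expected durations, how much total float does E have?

te_A = (10 + 4·11 + 18)/6 = 72/6 = 12
te_B = (8 + 4·11 + 14)/6 = 66/6 = 11
te_C = (9 + 4·12 + 21)/6 = 78/6 = 13
te_D = (1 + 4·5 + 15)/6 = 36/6 = 6
te_E = (9 + 4·14 + 31)/6 = 96/6 = 16
te_F = (1 + 4·7 + 19)/6 = 48/6 = 8

Forward pass:
ES_A = 0; EF_A = 12
ES_B = 0; EF_B = 11
ES_C = 12; EF_C = 12+13 = 25
ES_D = 25; EF_D = 25+6 = 31
ES_E = max(EF_A=12, EF_B=11) = 12; EF_E = 12+16 = 28
ES_F = max(EF_D=31, EF_E=28) = 31; EF_F = 31+8 = 39
Expected project duration μ = 39 hours. Critical path: A → C → D → F.

Backward pass:
LF_F = 39; LS_F = 39−8 = 31
LF_E = LS_F = 31; LS_E = 31−16 = 15
LF_D = LS_F = 31; LS_D = 31−6 = 25
LF_C = LS_D = 25; LS_C = 25−13 = 12
LF_B = LS_E = 15; LS_B = 15−11 = 4
LF_A = min(LS_C=12, LS_E=15) = 12; LS_A = 12−12 = 0
Slack_E = LS_E − ES_E = 15 − 12 = 3

3 hours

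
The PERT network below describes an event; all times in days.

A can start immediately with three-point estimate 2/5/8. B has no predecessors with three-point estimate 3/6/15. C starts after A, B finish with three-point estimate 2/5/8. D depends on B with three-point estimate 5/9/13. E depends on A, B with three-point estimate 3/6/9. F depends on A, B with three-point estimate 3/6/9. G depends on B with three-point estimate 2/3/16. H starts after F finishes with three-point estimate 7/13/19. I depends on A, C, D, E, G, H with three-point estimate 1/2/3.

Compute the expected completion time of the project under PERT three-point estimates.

28 days

te_A = (2 + 4·5 + 8)/6 = 30/6 = 5
te_B = (3 + 4·6 + 15)/6 = 42/6 = 7
te_C = (2 + 4·5 + 8)/6 = 30/6 = 5
te_D = (5 + 4·9 + 13)/6 = 54/6 = 9
te_E = (3 + 4·6 + 9)/6 = 36/6 = 6
te_F = (3 + 4·6 + 9)/6 = 36/6 = 6
te_G = (2 + 4·3 + 16)/6 = 30/6 = 5
te_H = (7 + 4·13 + 19)/6 = 78/6 = 13
te_I = (1 + 4·2 + 3)/6 = 12/6 = 2

Forward pass:
ES_A = 0; EF_A = 5
ES_B = 0; EF_B = 7
ES_C = max(EF_A=5, EF_B=7) = 7; EF_C = 7+5 = 12
ES_D = 7; EF_D = 7+9 = 16
ES_E = max(EF_A=5, EF_B=7) = 7; EF_E = 7+6 = 13
ES_F = max(EF_A=5, EF_B=7) = 7; EF_F = 7+6 = 13
ES_G = 7; EF_G = 7+5 = 12
ES_H = 13; EF_H = 13+13 = 26
ES_I = max(EF_A=5, EF_C=12, EF_D=16, EF_E=13, EF_G=12, EF_H=26) = 26; EF_I = 26+2 = 28
Expected project duration μ = 28 days. Critical path: B → F → H → I.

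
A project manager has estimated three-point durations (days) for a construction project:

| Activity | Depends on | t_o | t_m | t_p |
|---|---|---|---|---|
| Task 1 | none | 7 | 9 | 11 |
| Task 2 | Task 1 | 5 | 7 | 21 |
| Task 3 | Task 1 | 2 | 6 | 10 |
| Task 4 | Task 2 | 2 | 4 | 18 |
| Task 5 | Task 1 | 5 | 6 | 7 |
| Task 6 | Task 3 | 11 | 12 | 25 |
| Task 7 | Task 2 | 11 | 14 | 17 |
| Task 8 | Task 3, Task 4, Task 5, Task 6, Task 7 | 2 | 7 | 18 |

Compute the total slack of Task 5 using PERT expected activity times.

17 days

te_Task 1 = (7 + 4·9 + 11)/6 = 54/6 = 9
te_Task 2 = (5 + 4·7 + 21)/6 = 54/6 = 9
te_Task 3 = (2 + 4·6 + 10)/6 = 36/6 = 6
te_Task 4 = (2 + 4·4 + 18)/6 = 36/6 = 6
te_Task 5 = (5 + 4·6 + 7)/6 = 36/6 = 6
te_Task 6 = (11 + 4·12 + 25)/6 = 84/6 = 14
te_Task 7 = (11 + 4·14 + 17)/6 = 84/6 = 14
te_Task 8 = (2 + 4·7 + 18)/6 = 48/6 = 8

Forward pass:
ES_Task 1 = 0; EF_Task 1 = 9
ES_Task 2 = 9; EF_Task 2 = 9+9 = 18
ES_Task 3 = 9; EF_Task 3 = 9+6 = 15
ES_Task 4 = 18; EF_Task 4 = 18+6 = 24
ES_Task 5 = 9; EF_Task 5 = 9+6 = 15
ES_Task 6 = 15; EF_Task 6 = 15+14 = 29
ES_Task 7 = 18; EF_Task 7 = 18+14 = 32
ES_Task 8 = max(EF_Task 3=15, EF_Task 4=24, EF_Task 5=15, EF_Task 6=29, EF_Task 7=32) = 32; EF_Task 8 = 32+8 = 40
Expected project duration μ = 40 days. Critical path: Task 1 → Task 2 → Task 7 → Task 8.

Backward pass:
LF_Task 8 = 40; LS_Task 8 = 40−8 = 32
LF_Task 7 = LS_Task 8 = 32; LS_Task 7 = 32−14 = 18
LF_Task 6 = LS_Task 8 = 32; LS_Task 6 = 32−14 = 18
LF_Task 5 = LS_Task 8 = 32; LS_Task 5 = 32−6 = 26
LF_Task 4 = LS_Task 8 = 32; LS_Task 4 = 32−6 = 26
LF_Task 3 = min(LS_Task 6=18, LS_Task 8=32) = 18; LS_Task 3 = 18−6 = 12
LF_Task 2 = min(LS_Task 4=26, LS_Task 7=18) = 18; LS_Task 2 = 18−9 = 9
LF_Task 1 = min(LS_Task 2=9, LS_Task 3=12, LS_Task 5=26) = 9; LS_Task 1 = 9−9 = 0
Slack_Task 5 = LS_Task 5 − ES_Task 5 = 26 − 9 = 17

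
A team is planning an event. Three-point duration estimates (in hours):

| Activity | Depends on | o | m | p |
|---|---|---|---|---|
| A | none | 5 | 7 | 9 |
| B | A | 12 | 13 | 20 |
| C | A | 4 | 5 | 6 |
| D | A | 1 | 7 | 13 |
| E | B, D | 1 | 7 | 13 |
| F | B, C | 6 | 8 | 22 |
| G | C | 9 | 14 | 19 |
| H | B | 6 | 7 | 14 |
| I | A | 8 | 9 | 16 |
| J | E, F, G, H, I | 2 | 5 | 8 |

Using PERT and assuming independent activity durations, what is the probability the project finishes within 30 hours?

te_A = (5 + 4·7 + 9)/6 = 42/6 = 7; σ²_A = ((9−5)/6)² = 0.444
te_B = (12 + 4·13 + 20)/6 = 84/6 = 14; σ²_B = ((20−12)/6)² = 1.778
te_C = (4 + 4·5 + 6)/6 = 30/6 = 5; σ²_C = ((6−4)/6)² = 0.111
te_D = (1 + 4·7 + 13)/6 = 42/6 = 7; σ²_D = ((13−1)/6)² = 4.000
te_E = (1 + 4·7 + 13)/6 = 42/6 = 7; σ²_E = ((13−1)/6)² = 4.000
te_F = (6 + 4·8 + 22)/6 = 60/6 = 10; σ²_F = ((22−6)/6)² = 7.111
te_G = (9 + 4·14 + 19)/6 = 84/6 = 14; σ²_G = ((19−9)/6)² = 2.778
te_H = (6 + 4·7 + 14)/6 = 48/6 = 8; σ²_H = ((14−6)/6)² = 1.778
te_I = (8 + 4·9 + 16)/6 = 60/6 = 10; σ²_I = ((16−8)/6)² = 1.778
te_J = (2 + 4·5 + 8)/6 = 30/6 = 5; σ²_J = ((8−2)/6)² = 1.000

Forward pass:
ES_A = 0; EF_A = 7
ES_B = 7; EF_B = 7+14 = 21
ES_C = 7; EF_C = 7+5 = 12
ES_D = 7; EF_D = 7+7 = 14
ES_E = max(EF_B=21, EF_D=14) = 21; EF_E = 21+7 = 28
ES_F = max(EF_B=21, EF_C=12) = 21; EF_F = 21+10 = 31
ES_G = 12; EF_G = 12+14 = 26
ES_H = 21; EF_H = 21+8 = 29
ES_I = 7; EF_I = 7+10 = 17
ES_J = max(EF_E=28, EF_F=31, EF_G=26, EF_H=29, EF_I=17) = 31; EF_J = 31+5 = 36
Expected project duration μ = 36 hours. Critical path: A → B → F → J.

Variance along critical path = 0.444 + 1.778 + 7.111 + 1.000 = 10.333; σ = √10.333 = 3.215 hours.
Z = (30 − 36) / 3.215 = -1.867
P(T ≤ 30) = Φ(-1.867) ≈ 0.031

0.031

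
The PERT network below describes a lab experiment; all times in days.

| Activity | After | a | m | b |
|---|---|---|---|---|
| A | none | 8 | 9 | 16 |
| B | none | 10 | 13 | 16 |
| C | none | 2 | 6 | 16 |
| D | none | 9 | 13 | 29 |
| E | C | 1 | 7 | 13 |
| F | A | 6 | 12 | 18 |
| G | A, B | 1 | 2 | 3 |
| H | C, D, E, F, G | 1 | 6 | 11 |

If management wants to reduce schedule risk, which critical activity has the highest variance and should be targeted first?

te_A = (8 + 4·9 + 16)/6 = 60/6 = 10; σ²_A = ((16−8)/6)² = 1.778
te_B = (10 + 4·13 + 16)/6 = 78/6 = 13; σ²_B = ((16−10)/6)² = 1.000
te_C = (2 + 4·6 + 16)/6 = 42/6 = 7; σ²_C = ((16−2)/6)² = 5.444
te_D = (9 + 4·13 + 29)/6 = 90/6 = 15; σ²_D = ((29−9)/6)² = 11.111
te_E = (1 + 4·7 + 13)/6 = 42/6 = 7; σ²_E = ((13−1)/6)² = 4.000
te_F = (6 + 4·12 + 18)/6 = 72/6 = 12; σ²_F = ((18−6)/6)² = 4.000
te_G = (1 + 4·2 + 3)/6 = 12/6 = 2; σ²_G = ((3−1)/6)² = 0.111
te_H = (1 + 4·6 + 11)/6 = 36/6 = 6; σ²_H = ((11−1)/6)² = 2.778

Forward pass:
ES_A = 0; EF_A = 10
ES_B = 0; EF_B = 13
ES_C = 0; EF_C = 7
ES_D = 0; EF_D = 15
ES_E = 7; EF_E = 7+7 = 14
ES_F = 10; EF_F = 10+12 = 22
ES_G = max(EF_A=10, EF_B=13) = 13; EF_G = 13+2 = 15
ES_H = max(EF_C=7, EF_D=15, EF_E=14, EF_F=22, EF_G=15) = 22; EF_H = 22+6 = 28
Expected project duration μ = 28 days. Critical path: A → F → H.

Variances on critical path: σ²_A=1.778, σ²_F=4.000, σ²_H=2.778.
Largest is σ²_F = 4.000.

F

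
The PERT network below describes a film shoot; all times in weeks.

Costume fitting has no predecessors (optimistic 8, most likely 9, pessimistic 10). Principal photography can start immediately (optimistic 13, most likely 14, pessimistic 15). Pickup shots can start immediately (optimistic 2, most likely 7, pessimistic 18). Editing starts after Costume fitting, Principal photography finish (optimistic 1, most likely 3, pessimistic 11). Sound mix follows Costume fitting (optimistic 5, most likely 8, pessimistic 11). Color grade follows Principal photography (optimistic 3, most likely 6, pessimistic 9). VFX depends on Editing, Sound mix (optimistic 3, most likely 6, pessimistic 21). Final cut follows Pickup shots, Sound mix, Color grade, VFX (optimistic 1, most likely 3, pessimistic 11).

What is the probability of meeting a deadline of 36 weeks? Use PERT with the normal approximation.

te_Costume fitting = (8 + 4·9 + 10)/6 = 54/6 = 9; σ²_Costume fitting = ((10−8)/6)² = 0.111
te_Principal photography = (13 + 4·14 + 15)/6 = 84/6 = 14; σ²_Principal photography = ((15−13)/6)² = 0.111
te_Pickup shots = (2 + 4·7 + 18)/6 = 48/6 = 8; σ²_Pickup shots = ((18−2)/6)² = 7.111
te_Editing = (1 + 4·3 + 11)/6 = 24/6 = 4; σ²_Editing = ((11−1)/6)² = 2.778
te_Sound mix = (5 + 4·8 + 11)/6 = 48/6 = 8; σ²_Sound mix = ((11−5)/6)² = 1.000
te_Color grade = (3 + 4·6 + 9)/6 = 36/6 = 6; σ²_Color grade = ((9−3)/6)² = 1.000
te_VFX = (3 + 4·6 + 21)/6 = 48/6 = 8; σ²_VFX = ((21−3)/6)² = 9.000
te_Final cut = (1 + 4·3 + 11)/6 = 24/6 = 4; σ²_Final cut = ((11−1)/6)² = 2.778

Forward pass:
ES_Costume fitting = 0; EF_Costume fitting = 9
ES_Principal photography = 0; EF_Principal photography = 14
ES_Pickup shots = 0; EF_Pickup shots = 8
ES_Editing = max(EF_Costume fitting=9, EF_Principal photography=14) = 14; EF_Editing = 14+4 = 18
ES_Sound mix = 9; EF_Sound mix = 9+8 = 17
ES_Color grade = 14; EF_Color grade = 14+6 = 20
ES_VFX = max(EF_Editing=18, EF_Sound mix=17) = 18; EF_VFX = 18+8 = 26
ES_Final cut = max(EF_Pickup shots=8, EF_Sound mix=17, EF_Color grade=20, EF_VFX=26) = 26; EF_Final cut = 26+4 = 30
Expected project duration μ = 30 weeks. Critical path: Principal photography → Editing → VFX → Final cut.

Variance along critical path = 0.111 + 2.778 + 9.000 + 2.778 = 14.667; σ = √14.667 = 3.830 weeks.
Z = (36 − 30) / 3.830 = 1.567
P(T ≤ 36) = Φ(1.567) ≈ 0.941

0.941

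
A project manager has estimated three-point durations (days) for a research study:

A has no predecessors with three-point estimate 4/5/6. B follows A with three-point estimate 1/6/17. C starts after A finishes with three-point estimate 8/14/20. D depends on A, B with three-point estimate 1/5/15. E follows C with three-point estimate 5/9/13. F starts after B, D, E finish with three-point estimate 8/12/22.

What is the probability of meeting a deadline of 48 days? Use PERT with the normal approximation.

0.981

te_A = (4 + 4·5 + 6)/6 = 30/6 = 5; σ²_A = ((6−4)/6)² = 0.111
te_B = (1 + 4·6 + 17)/6 = 42/6 = 7; σ²_B = ((17−1)/6)² = 7.111
te_C = (8 + 4·14 + 20)/6 = 84/6 = 14; σ²_C = ((20−8)/6)² = 4.000
te_D = (1 + 4·5 + 15)/6 = 36/6 = 6; σ²_D = ((15−1)/6)² = 5.444
te_E = (5 + 4·9 + 13)/6 = 54/6 = 9; σ²_E = ((13−5)/6)² = 1.778
te_F = (8 + 4·12 + 22)/6 = 78/6 = 13; σ²_F = ((22−8)/6)² = 5.444

Forward pass:
ES_A = 0; EF_A = 5
ES_B = 5; EF_B = 5+7 = 12
ES_C = 5; EF_C = 5+14 = 19
ES_D = max(EF_A=5, EF_B=12) = 12; EF_D = 12+6 = 18
ES_E = 19; EF_E = 19+9 = 28
ES_F = max(EF_B=12, EF_D=18, EF_E=28) = 28; EF_F = 28+13 = 41
Expected project duration μ = 41 days. Critical path: A → C → E → F.

Variance along critical path = 0.111 + 4.000 + 1.778 + 5.444 = 11.333; σ = √11.333 = 3.367 days.
Z = (48 − 41) / 3.367 = 2.079
P(T ≤ 48) = Φ(2.079) ≈ 0.981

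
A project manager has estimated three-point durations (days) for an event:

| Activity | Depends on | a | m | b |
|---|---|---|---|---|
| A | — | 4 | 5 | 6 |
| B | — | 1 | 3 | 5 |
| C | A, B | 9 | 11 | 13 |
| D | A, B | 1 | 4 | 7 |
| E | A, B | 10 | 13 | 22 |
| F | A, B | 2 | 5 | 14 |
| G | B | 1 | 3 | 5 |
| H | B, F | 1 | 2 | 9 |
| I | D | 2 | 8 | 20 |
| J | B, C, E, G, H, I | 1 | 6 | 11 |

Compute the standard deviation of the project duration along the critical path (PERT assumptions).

2.62 days

te_A = (4 + 4·5 + 6)/6 = 30/6 = 5; σ²_A = ((6−4)/6)² = 0.111
te_B = (1 + 4·3 + 5)/6 = 18/6 = 3; σ²_B = ((5−1)/6)² = 0.444
te_C = (9 + 4·11 + 13)/6 = 66/6 = 11; σ²_C = ((13−9)/6)² = 0.444
te_D = (1 + 4·4 + 7)/6 = 24/6 = 4; σ²_D = ((7−1)/6)² = 1.000
te_E = (10 + 4·13 + 22)/6 = 84/6 = 14; σ²_E = ((22−10)/6)² = 4.000
te_F = (2 + 4·5 + 14)/6 = 36/6 = 6; σ²_F = ((14−2)/6)² = 4.000
te_G = (1 + 4·3 + 5)/6 = 18/6 = 3; σ²_G = ((5−1)/6)² = 0.444
te_H = (1 + 4·2 + 9)/6 = 18/6 = 3; σ²_H = ((9−1)/6)² = 1.778
te_I = (2 + 4·8 + 20)/6 = 54/6 = 9; σ²_I = ((20−2)/6)² = 9.000
te_J = (1 + 4·6 + 11)/6 = 36/6 = 6; σ²_J = ((11−1)/6)² = 2.778

Forward pass:
ES_A = 0; EF_A = 5
ES_B = 0; EF_B = 3
ES_C = max(EF_A=5, EF_B=3) = 5; EF_C = 5+11 = 16
ES_D = max(EF_A=5, EF_B=3) = 5; EF_D = 5+4 = 9
ES_E = max(EF_A=5, EF_B=3) = 5; EF_E = 5+14 = 19
ES_F = max(EF_A=5, EF_B=3) = 5; EF_F = 5+6 = 11
ES_G = 3; EF_G = 3+3 = 6
ES_H = max(EF_B=3, EF_F=11) = 11; EF_H = 11+3 = 14
ES_I = 9; EF_I = 9+9 = 18
ES_J = max(EF_B=3, EF_C=16, EF_E=19, EF_G=6, EF_H=14, EF_I=18) = 19; EF_J = 19+6 = 25
Expected project duration μ = 25 days. Critical path: A → E → J.

Variance along critical path = 0.111 + 4.000 + 2.778 = 6.889
σ = √6.889 = 2.625 days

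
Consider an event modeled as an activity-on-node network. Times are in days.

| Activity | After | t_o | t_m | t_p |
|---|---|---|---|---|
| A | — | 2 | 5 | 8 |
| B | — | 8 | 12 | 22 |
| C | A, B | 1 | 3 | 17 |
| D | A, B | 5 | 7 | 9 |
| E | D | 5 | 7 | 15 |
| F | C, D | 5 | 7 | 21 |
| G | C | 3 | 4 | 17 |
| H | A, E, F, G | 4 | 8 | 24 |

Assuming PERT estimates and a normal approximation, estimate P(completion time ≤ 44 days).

te_A = (2 + 4·5 + 8)/6 = 30/6 = 5; σ²_A = ((8−2)/6)² = 1.000
te_B = (8 + 4·12 + 22)/6 = 78/6 = 13; σ²_B = ((22−8)/6)² = 5.444
te_C = (1 + 4·3 + 17)/6 = 30/6 = 5; σ²_C = ((17−1)/6)² = 7.111
te_D = (5 + 4·7 + 9)/6 = 42/6 = 7; σ²_D = ((9−5)/6)² = 0.444
te_E = (5 + 4·7 + 15)/6 = 48/6 = 8; σ²_E = ((15−5)/6)² = 2.778
te_F = (5 + 4·7 + 21)/6 = 54/6 = 9; σ²_F = ((21−5)/6)² = 7.111
te_G = (3 + 4·4 + 17)/6 = 36/6 = 6; σ²_G = ((17−3)/6)² = 5.444
te_H = (4 + 4·8 + 24)/6 = 60/6 = 10; σ²_H = ((24−4)/6)² = 11.111

Forward pass:
ES_A = 0; EF_A = 5
ES_B = 0; EF_B = 13
ES_C = max(EF_A=5, EF_B=13) = 13; EF_C = 13+5 = 18
ES_D = max(EF_A=5, EF_B=13) = 13; EF_D = 13+7 = 20
ES_E = 20; EF_E = 20+8 = 28
ES_F = max(EF_C=18, EF_D=20) = 20; EF_F = 20+9 = 29
ES_G = 18; EF_G = 18+6 = 24
ES_H = max(EF_A=5, EF_E=28, EF_F=29, EF_G=24) = 29; EF_H = 29+10 = 39
Expected project duration μ = 39 days. Critical path: B → D → F → H.

Variance along critical path = 5.444 + 0.444 + 7.111 + 11.111 = 24.111; σ = √24.111 = 4.910 days.
Z = (44 − 39) / 4.910 = 1.018
P(T ≤ 44) = Φ(1.018) ≈ 0.846

0.846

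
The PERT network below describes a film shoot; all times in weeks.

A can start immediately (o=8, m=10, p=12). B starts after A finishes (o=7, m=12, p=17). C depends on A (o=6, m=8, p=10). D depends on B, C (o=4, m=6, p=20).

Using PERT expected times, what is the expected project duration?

te_A = (8 + 4·10 + 12)/6 = 60/6 = 10
te_B = (7 + 4·12 + 17)/6 = 72/6 = 12
te_C = (6 + 4·8 + 10)/6 = 48/6 = 8
te_D = (4 + 4·6 + 20)/6 = 48/6 = 8

Forward pass:
ES_A = 0; EF_A = 10
ES_B = 10; EF_B = 10+12 = 22
ES_C = 10; EF_C = 10+8 = 18
ES_D = max(EF_B=22, EF_C=18) = 22; EF_D = 22+8 = 30
Expected project duration μ = 30 weeks. Critical path: A → B → D.

30 weeks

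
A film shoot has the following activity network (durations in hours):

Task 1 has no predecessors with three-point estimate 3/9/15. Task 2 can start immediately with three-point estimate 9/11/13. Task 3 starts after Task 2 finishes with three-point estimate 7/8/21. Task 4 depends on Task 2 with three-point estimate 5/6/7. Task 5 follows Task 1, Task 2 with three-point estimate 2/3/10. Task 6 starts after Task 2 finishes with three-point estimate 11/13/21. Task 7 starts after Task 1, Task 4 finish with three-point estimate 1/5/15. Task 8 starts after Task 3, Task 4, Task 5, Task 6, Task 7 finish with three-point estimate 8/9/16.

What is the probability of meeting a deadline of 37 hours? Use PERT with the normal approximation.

0.814

te_Task 1 = (3 + 4·9 + 15)/6 = 54/6 = 9; σ²_Task 1 = ((15−3)/6)² = 4.000
te_Task 2 = (9 + 4·11 + 13)/6 = 66/6 = 11; σ²_Task 2 = ((13−9)/6)² = 0.444
te_Task 3 = (7 + 4·8 + 21)/6 = 60/6 = 10; σ²_Task 3 = ((21−7)/6)² = 5.444
te_Task 4 = (5 + 4·6 + 7)/6 = 36/6 = 6; σ²_Task 4 = ((7−5)/6)² = 0.111
te_Task 5 = (2 + 4·3 + 10)/6 = 24/6 = 4; σ²_Task 5 = ((10−2)/6)² = 1.778
te_Task 6 = (11 + 4·13 + 21)/6 = 84/6 = 14; σ²_Task 6 = ((21−11)/6)² = 2.778
te_Task 7 = (1 + 4·5 + 15)/6 = 36/6 = 6; σ²_Task 7 = ((15−1)/6)² = 5.444
te_Task 8 = (8 + 4·9 + 16)/6 = 60/6 = 10; σ²_Task 8 = ((16−8)/6)² = 1.778

Forward pass:
ES_Task 1 = 0; EF_Task 1 = 9
ES_Task 2 = 0; EF_Task 2 = 11
ES_Task 3 = 11; EF_Task 3 = 11+10 = 21
ES_Task 4 = 11; EF_Task 4 = 11+6 = 17
ES_Task 5 = max(EF_Task 1=9, EF_Task 2=11) = 11; EF_Task 5 = 11+4 = 15
ES_Task 6 = 11; EF_Task 6 = 11+14 = 25
ES_Task 7 = max(EF_Task 1=9, EF_Task 4=17) = 17; EF_Task 7 = 17+6 = 23
ES_Task 8 = max(EF_Task 3=21, EF_Task 4=17, EF_Task 5=15, EF_Task 6=25, EF_Task 7=23) = 25; EF_Task 8 = 25+10 = 35
Expected project duration μ = 35 hours. Critical path: Task 2 → Task 6 → Task 8.

Variance along critical path = 0.444 + 2.778 + 1.778 = 5.000; σ = √5.000 = 2.236 hours.
Z = (37 − 35) / 2.236 = 0.894
P(T ≤ 37) = Φ(0.894) ≈ 0.814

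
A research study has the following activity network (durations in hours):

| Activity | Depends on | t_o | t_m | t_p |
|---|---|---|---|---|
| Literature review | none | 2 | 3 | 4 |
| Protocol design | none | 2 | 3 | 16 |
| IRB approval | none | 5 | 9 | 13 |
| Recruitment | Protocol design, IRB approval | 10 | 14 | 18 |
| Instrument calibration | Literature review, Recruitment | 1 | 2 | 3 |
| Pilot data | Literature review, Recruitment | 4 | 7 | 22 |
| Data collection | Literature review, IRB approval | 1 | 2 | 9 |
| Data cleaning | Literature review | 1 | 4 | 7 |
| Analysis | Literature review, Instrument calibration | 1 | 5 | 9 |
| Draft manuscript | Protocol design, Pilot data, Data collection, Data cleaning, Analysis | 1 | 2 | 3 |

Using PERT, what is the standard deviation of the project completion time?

3.56 hours

te_Literature review = (2 + 4·3 + 4)/6 = 18/6 = 3; σ²_Literature review = ((4−2)/6)² = 0.111
te_Protocol design = (2 + 4·3 + 16)/6 = 30/6 = 5; σ²_Protocol design = ((16−2)/6)² = 5.444
te_IRB approval = (5 + 4·9 + 13)/6 = 54/6 = 9; σ²_IRB approval = ((13−5)/6)² = 1.778
te_Recruitment = (10 + 4·14 + 18)/6 = 84/6 = 14; σ²_Recruitment = ((18−10)/6)² = 1.778
te_Instrument calibration = (1 + 4·2 + 3)/6 = 12/6 = 2; σ²_Instrument calibration = ((3−1)/6)² = 0.111
te_Pilot data = (4 + 4·7 + 22)/6 = 54/6 = 9; σ²_Pilot data = ((22−4)/6)² = 9.000
te_Data collection = (1 + 4·2 + 9)/6 = 18/6 = 3; σ²_Data collection = ((9−1)/6)² = 1.778
te_Data cleaning = (1 + 4·4 + 7)/6 = 24/6 = 4; σ²_Data cleaning = ((7−1)/6)² = 1.000
te_Analysis = (1 + 4·5 + 9)/6 = 30/6 = 5; σ²_Analysis = ((9−1)/6)² = 1.778
te_Draft manuscript = (1 + 4·2 + 3)/6 = 12/6 = 2; σ²_Draft manuscript = ((3−1)/6)² = 0.111

Forward pass:
ES_Literature review = 0; EF_Literature review = 3
ES_Protocol design = 0; EF_Protocol design = 5
ES_IRB approval = 0; EF_IRB approval = 9
ES_Recruitment = max(EF_Protocol design=5, EF_IRB approval=9) = 9; EF_Recruitment = 9+14 = 23
ES_Instrument calibration = max(EF_Literature review=3, EF_Recruitment=23) = 23; EF_Instrument calibration = 23+2 = 25
ES_Pilot data = max(EF_Literature review=3, EF_Recruitment=23) = 23; EF_Pilot data = 23+9 = 32
ES_Data collection = max(EF_Literature review=3, EF_IRB approval=9) = 9; EF_Data collection = 9+3 = 12
ES_Data cleaning = 3; EF_Data cleaning = 3+4 = 7
ES_Analysis = max(EF_Literature review=3, EF_Instrument calibration=25) = 25; EF_Analysis = 25+5 = 30
ES_Draft manuscript = max(EF_Protocol design=5, EF_Pilot data=32, EF_Data collection=12, EF_Data cleaning=7, EF_Analysis=30) = 32; EF_Draft manuscript = 32+2 = 34
Expected project duration μ = 34 hours. Critical path: IRB approval → Recruitment → Pilot data → Draft manuscript.

Variance along critical path = 1.778 + 1.778 + 9.000 + 0.111 = 12.667
σ = √12.667 = 3.559 hours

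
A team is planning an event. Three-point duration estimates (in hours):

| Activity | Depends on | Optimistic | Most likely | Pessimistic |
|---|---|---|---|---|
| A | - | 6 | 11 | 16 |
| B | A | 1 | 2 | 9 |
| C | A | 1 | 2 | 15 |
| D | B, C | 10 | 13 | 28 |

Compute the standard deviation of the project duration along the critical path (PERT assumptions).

4.15 hours

te_A = (6 + 4·11 + 16)/6 = 66/6 = 11; σ²_A = ((16−6)/6)² = 2.778
te_B = (1 + 4·2 + 9)/6 = 18/6 = 3; σ²_B = ((9−1)/6)² = 1.778
te_C = (1 + 4·2 + 15)/6 = 24/6 = 4; σ²_C = ((15−1)/6)² = 5.444
te_D = (10 + 4·13 + 28)/6 = 90/6 = 15; σ²_D = ((28−10)/6)² = 9.000

Forward pass:
ES_A = 0; EF_A = 11
ES_B = 11; EF_B = 11+3 = 14
ES_C = 11; EF_C = 11+4 = 15
ES_D = max(EF_B=14, EF_C=15) = 15; EF_D = 15+15 = 30
Expected project duration μ = 30 hours. Critical path: A → C → D.

Variance along critical path = 2.778 + 5.444 + 9.000 = 17.222
σ = √17.222 = 4.150 hours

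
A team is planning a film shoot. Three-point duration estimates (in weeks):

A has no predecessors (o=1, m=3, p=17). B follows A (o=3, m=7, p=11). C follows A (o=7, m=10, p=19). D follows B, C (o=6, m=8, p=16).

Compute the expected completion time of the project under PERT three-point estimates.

25 weeks

te_A = (1 + 4·3 + 17)/6 = 30/6 = 5
te_B = (3 + 4·7 + 11)/6 = 42/6 = 7
te_C = (7 + 4·10 + 19)/6 = 66/6 = 11
te_D = (6 + 4·8 + 16)/6 = 54/6 = 9

Forward pass:
ES_A = 0; EF_A = 5
ES_B = 5; EF_B = 5+7 = 12
ES_C = 5; EF_C = 5+11 = 16
ES_D = max(EF_B=12, EF_C=16) = 16; EF_D = 16+9 = 25
Expected project duration μ = 25 weeks. Critical path: A → C → D.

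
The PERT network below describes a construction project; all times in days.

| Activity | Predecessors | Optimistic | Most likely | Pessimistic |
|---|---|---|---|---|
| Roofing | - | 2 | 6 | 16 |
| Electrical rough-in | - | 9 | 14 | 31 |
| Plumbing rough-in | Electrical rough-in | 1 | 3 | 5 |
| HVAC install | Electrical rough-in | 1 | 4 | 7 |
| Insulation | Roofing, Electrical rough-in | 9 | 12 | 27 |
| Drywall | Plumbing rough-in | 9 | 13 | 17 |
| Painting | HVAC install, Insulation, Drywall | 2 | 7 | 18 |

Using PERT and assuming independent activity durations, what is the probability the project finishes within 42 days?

0.662

te_Roofing = (2 + 4·6 + 16)/6 = 42/6 = 7; σ²_Roofing = ((16−2)/6)² = 5.444
te_Electrical rough-in = (9 + 4·14 + 31)/6 = 96/6 = 16; σ²_Electrical rough-in = ((31−9)/6)² = 13.444
te_Plumbing rough-in = (1 + 4·3 + 5)/6 = 18/6 = 3; σ²_Plumbing rough-in = ((5−1)/6)² = 0.444
te_HVAC install = (1 + 4·4 + 7)/6 = 24/6 = 4; σ²_HVAC install = ((7−1)/6)² = 1.000
te_Insulation = (9 + 4·12 + 27)/6 = 84/6 = 14; σ²_Insulation = ((27−9)/6)² = 9.000
te_Drywall = (9 + 4·13 + 17)/6 = 78/6 = 13; σ²_Drywall = ((17−9)/6)² = 1.778
te_Painting = (2 + 4·7 + 18)/6 = 48/6 = 8; σ²_Painting = ((18−2)/6)² = 7.111

Forward pass:
ES_Roofing = 0; EF_Roofing = 7
ES_Electrical rough-in = 0; EF_Electrical rough-in = 16
ES_Plumbing rough-in = 16; EF_Plumbing rough-in = 16+3 = 19
ES_HVAC install = 16; EF_HVAC install = 16+4 = 20
ES_Insulation = max(EF_Roofing=7, EF_Electrical rough-in=16) = 16; EF_Insulation = 16+14 = 30
ES_Drywall = 19; EF_Drywall = 19+13 = 32
ES_Painting = max(EF_HVAC install=20, EF_Insulation=30, EF_Drywall=32) = 32; EF_Painting = 32+8 = 40
Expected project duration μ = 40 days. Critical path: Electrical rough-in → Plumbing rough-in → Drywall → Painting.

Variance along critical path = 13.444 + 0.444 + 1.778 + 7.111 = 22.778; σ = √22.778 = 4.773 days.
Z = (42 − 40) / 4.773 = 0.419
P(T ≤ 42) = Φ(0.419) ≈ 0.662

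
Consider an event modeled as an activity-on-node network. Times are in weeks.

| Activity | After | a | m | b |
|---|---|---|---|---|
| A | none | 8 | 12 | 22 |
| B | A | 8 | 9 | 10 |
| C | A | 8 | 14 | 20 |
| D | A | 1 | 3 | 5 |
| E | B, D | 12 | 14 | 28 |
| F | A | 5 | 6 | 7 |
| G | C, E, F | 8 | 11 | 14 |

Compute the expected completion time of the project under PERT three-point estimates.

te_A = (8 + 4·12 + 22)/6 = 78/6 = 13
te_B = (8 + 4·9 + 10)/6 = 54/6 = 9
te_C = (8 + 4·14 + 20)/6 = 84/6 = 14
te_D = (1 + 4·3 + 5)/6 = 18/6 = 3
te_E = (12 + 4·14 + 28)/6 = 96/6 = 16
te_F = (5 + 4·6 + 7)/6 = 36/6 = 6
te_G = (8 + 4·11 + 14)/6 = 66/6 = 11

Forward pass:
ES_A = 0; EF_A = 13
ES_B = 13; EF_B = 13+9 = 22
ES_C = 13; EF_C = 13+14 = 27
ES_D = 13; EF_D = 13+3 = 16
ES_E = max(EF_B=22, EF_D=16) = 22; EF_E = 22+16 = 38
ES_F = 13; EF_F = 13+6 = 19
ES_G = max(EF_C=27, EF_E=38, EF_F=19) = 38; EF_G = 38+11 = 49
Expected project duration μ = 49 weeks. Critical path: A → B → E → G.

49 weeks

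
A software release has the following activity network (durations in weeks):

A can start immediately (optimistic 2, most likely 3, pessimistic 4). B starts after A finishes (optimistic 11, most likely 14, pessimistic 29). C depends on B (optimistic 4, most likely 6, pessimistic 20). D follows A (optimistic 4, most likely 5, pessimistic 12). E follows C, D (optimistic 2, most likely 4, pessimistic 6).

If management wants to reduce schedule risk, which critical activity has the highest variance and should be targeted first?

te_A = (2 + 4·3 + 4)/6 = 18/6 = 3; σ²_A = ((4−2)/6)² = 0.111
te_B = (11 + 4·14 + 29)/6 = 96/6 = 16; σ²_B = ((29−11)/6)² = 9.000
te_C = (4 + 4·6 + 20)/6 = 48/6 = 8; σ²_C = ((20−4)/6)² = 7.111
te_D = (4 + 4·5 + 12)/6 = 36/6 = 6; σ²_D = ((12−4)/6)² = 1.778
te_E = (2 + 4·4 + 6)/6 = 24/6 = 4; σ²_E = ((6−2)/6)² = 0.444

Forward pass:
ES_A = 0; EF_A = 3
ES_B = 3; EF_B = 3+16 = 19
ES_C = 19; EF_C = 19+8 = 27
ES_D = 3; EF_D = 3+6 = 9
ES_E = max(EF_C=27, EF_D=9) = 27; EF_E = 27+4 = 31
Expected project duration μ = 31 weeks. Critical path: A → B → C → E.

Variances on critical path: σ²_A=0.111, σ²_B=9.000, σ²_C=7.111, σ²_E=0.444.
Largest is σ²_B = 9.000.

B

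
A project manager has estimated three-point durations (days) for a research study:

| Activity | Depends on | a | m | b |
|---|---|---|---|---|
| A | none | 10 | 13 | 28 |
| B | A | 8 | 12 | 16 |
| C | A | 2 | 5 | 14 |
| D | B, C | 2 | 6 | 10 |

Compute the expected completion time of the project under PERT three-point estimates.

33 days

te_A = (10 + 4·13 + 28)/6 = 90/6 = 15
te_B = (8 + 4·12 + 16)/6 = 72/6 = 12
te_C = (2 + 4·5 + 14)/6 = 36/6 = 6
te_D = (2 + 4·6 + 10)/6 = 36/6 = 6

Forward pass:
ES_A = 0; EF_A = 15
ES_B = 15; EF_B = 15+12 = 27
ES_C = 15; EF_C = 15+6 = 21
ES_D = max(EF_B=27, EF_C=21) = 27; EF_D = 27+6 = 33
Expected project duration μ = 33 days. Critical path: A → B → D.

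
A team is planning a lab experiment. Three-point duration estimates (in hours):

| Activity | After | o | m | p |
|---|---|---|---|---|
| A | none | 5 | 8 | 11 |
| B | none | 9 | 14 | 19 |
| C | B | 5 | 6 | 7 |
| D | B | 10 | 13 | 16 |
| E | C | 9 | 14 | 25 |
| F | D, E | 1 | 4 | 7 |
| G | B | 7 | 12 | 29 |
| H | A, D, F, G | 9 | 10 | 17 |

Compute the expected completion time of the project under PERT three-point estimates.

te_A = (5 + 4·8 + 11)/6 = 48/6 = 8
te_B = (9 + 4·14 + 19)/6 = 84/6 = 14
te_C = (5 + 4·6 + 7)/6 = 36/6 = 6
te_D = (10 + 4·13 + 16)/6 = 78/6 = 13
te_E = (9 + 4·14 + 25)/6 = 90/6 = 15
te_F = (1 + 4·4 + 7)/6 = 24/6 = 4
te_G = (7 + 4·12 + 29)/6 = 84/6 = 14
te_H = (9 + 4·10 + 17)/6 = 66/6 = 11

Forward pass:
ES_A = 0; EF_A = 8
ES_B = 0; EF_B = 14
ES_C = 14; EF_C = 14+6 = 20
ES_D = 14; EF_D = 14+13 = 27
ES_E = 20; EF_E = 20+15 = 35
ES_F = max(EF_D=27, EF_E=35) = 35; EF_F = 35+4 = 39
ES_G = 14; EF_G = 14+14 = 28
ES_H = max(EF_A=8, EF_D=27, EF_F=39, EF_G=28) = 39; EF_H = 39+11 = 50
Expected project duration μ = 50 hours. Critical path: B → C → E → F → H.

50 hours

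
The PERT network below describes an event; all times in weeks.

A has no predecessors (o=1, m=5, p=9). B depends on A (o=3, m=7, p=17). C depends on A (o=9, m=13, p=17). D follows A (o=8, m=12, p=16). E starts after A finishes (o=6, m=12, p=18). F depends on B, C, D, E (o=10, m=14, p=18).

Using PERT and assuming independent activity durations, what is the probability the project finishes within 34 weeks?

0.807

te_A = (1 + 4·5 + 9)/6 = 30/6 = 5; σ²_A = ((9−1)/6)² = 1.778
te_B = (3 + 4·7 + 17)/6 = 48/6 = 8; σ²_B = ((17−3)/6)² = 5.444
te_C = (9 + 4·13 + 17)/6 = 78/6 = 13; σ²_C = ((17−9)/6)² = 1.778
te_D = (8 + 4·12 + 16)/6 = 72/6 = 12; σ²_D = ((16−8)/6)² = 1.778
te_E = (6 + 4·12 + 18)/6 = 72/6 = 12; σ²_E = ((18−6)/6)² = 4.000
te_F = (10 + 4·14 + 18)/6 = 84/6 = 14; σ²_F = ((18−10)/6)² = 1.778

Forward pass:
ES_A = 0; EF_A = 5
ES_B = 5; EF_B = 5+8 = 13
ES_C = 5; EF_C = 5+13 = 18
ES_D = 5; EF_D = 5+12 = 17
ES_E = 5; EF_E = 5+12 = 17
ES_F = max(EF_B=13, EF_C=18, EF_D=17, EF_E=17) = 18; EF_F = 18+14 = 32
Expected project duration μ = 32 weeks. Critical path: A → C → F.

Variance along critical path = 1.778 + 1.778 + 1.778 = 5.333; σ = √5.333 = 2.309 weeks.
Z = (34 − 32) / 2.309 = 0.866
P(T ≤ 34) = Φ(0.866) ≈ 0.807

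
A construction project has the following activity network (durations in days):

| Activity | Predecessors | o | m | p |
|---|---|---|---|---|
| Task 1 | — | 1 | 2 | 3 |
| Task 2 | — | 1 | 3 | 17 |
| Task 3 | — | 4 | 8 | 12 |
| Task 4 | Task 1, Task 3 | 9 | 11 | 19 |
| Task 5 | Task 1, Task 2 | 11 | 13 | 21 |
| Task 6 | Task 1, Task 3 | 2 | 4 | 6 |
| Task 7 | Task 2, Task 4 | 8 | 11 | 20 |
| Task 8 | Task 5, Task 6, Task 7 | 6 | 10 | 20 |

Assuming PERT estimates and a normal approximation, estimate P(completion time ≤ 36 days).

te_Task 1 = (1 + 4·2 + 3)/6 = 12/6 = 2; σ²_Task 1 = ((3−1)/6)² = 0.111
te_Task 2 = (1 + 4·3 + 17)/6 = 30/6 = 5; σ²_Task 2 = ((17−1)/6)² = 7.111
te_Task 3 = (4 + 4·8 + 12)/6 = 48/6 = 8; σ²_Task 3 = ((12−4)/6)² = 1.778
te_Task 4 = (9 + 4·11 + 19)/6 = 72/6 = 12; σ²_Task 4 = ((19−9)/6)² = 2.778
te_Task 5 = (11 + 4·13 + 21)/6 = 84/6 = 14; σ²_Task 5 = ((21−11)/6)² = 2.778
te_Task 6 = (2 + 4·4 + 6)/6 = 24/6 = 4; σ²_Task 6 = ((6−2)/6)² = 0.444
te_Task 7 = (8 + 4·11 + 20)/6 = 72/6 = 12; σ²_Task 7 = ((20−8)/6)² = 4.000
te_Task 8 = (6 + 4·10 + 20)/6 = 66/6 = 11; σ²_Task 8 = ((20−6)/6)² = 5.444

Forward pass:
ES_Task 1 = 0; EF_Task 1 = 2
ES_Task 2 = 0; EF_Task 2 = 5
ES_Task 3 = 0; EF_Task 3 = 8
ES_Task 4 = max(EF_Task 1=2, EF_Task 3=8) = 8; EF_Task 4 = 8+12 = 20
ES_Task 5 = max(EF_Task 1=2, EF_Task 2=5) = 5; EF_Task 5 = 5+14 = 19
ES_Task 6 = max(EF_Task 1=2, EF_Task 3=8) = 8; EF_Task 6 = 8+4 = 12
ES_Task 7 = max(EF_Task 2=5, EF_Task 4=20) = 20; EF_Task 7 = 20+12 = 32
ES_Task 8 = max(EF_Task 5=19, EF_Task 6=12, EF_Task 7=32) = 32; EF_Task 8 = 32+11 = 43
Expected project duration μ = 43 days. Critical path: Task 3 → Task 4 → Task 7 → Task 8.

Variance along critical path = 1.778 + 2.778 + 4.000 + 5.444 = 14.000; σ = √14.000 = 3.742 days.
Z = (36 − 43) / 3.742 = -1.871
P(T ≤ 36) = Φ(-1.871) ≈ 0.031

0.031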